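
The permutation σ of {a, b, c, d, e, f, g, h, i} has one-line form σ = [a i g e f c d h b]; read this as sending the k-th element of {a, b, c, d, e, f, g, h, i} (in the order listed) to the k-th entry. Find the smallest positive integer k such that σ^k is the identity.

10

Writing σ as disjoint cycles, the cycle lengths are 5, 2, 1, 1.
Since disjoint cycles commute, ord(σ) = lcm(5, 2) = 10.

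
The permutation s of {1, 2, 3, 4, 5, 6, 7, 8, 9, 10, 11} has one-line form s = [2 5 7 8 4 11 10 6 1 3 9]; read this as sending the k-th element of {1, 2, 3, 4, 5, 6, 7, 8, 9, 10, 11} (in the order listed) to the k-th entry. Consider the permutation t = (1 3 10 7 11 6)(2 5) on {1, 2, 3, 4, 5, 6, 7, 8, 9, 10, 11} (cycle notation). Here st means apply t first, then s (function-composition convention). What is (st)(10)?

10

t(10) = 7, then s(7) = 10; composing gives (st)(10) = 10.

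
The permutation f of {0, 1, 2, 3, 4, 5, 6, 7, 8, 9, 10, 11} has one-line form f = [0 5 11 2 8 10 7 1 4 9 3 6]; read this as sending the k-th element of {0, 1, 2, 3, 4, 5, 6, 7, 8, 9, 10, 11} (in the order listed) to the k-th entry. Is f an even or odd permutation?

even

In disjoint-cycle form the cycle lengths are 8, 2, 1, 1.
A cycle is odd iff its length is even; f has 2 even-length cycles, so sgn(f) = (−1)^2 and f is even.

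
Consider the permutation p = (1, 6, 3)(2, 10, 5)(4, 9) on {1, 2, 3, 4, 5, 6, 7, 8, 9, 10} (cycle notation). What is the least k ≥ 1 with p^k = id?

The disjoint cycles have lengths 3, 3, 2, 1, 1.
The order is lcm(3, 3, 2) = 6.

6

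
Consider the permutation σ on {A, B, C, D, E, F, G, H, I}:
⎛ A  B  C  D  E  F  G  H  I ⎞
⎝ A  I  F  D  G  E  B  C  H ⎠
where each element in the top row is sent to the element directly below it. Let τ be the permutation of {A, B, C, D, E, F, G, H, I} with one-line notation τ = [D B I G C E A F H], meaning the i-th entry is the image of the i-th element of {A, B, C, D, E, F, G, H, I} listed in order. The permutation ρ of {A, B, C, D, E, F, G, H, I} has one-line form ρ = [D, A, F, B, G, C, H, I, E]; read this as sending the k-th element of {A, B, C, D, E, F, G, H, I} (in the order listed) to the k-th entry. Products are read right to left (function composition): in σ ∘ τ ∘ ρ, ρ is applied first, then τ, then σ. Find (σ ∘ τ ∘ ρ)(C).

G

(σ ∘ τ ∘ ρ)(C) = σ(τ(ρ(C))). ρ(C) = F, then τ(F) = E, then σ(E) = G, so the result is G.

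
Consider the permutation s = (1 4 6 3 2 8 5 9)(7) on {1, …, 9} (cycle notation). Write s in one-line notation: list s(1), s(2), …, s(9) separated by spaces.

Image by image: 1↦4, 2↦8, 3↦2, 4↦6, 5↦9, 6↦3, 7↦7, 8↦5, 9↦1.
Listing these in domain order gives 4 8 2 6 9 3 7 5 1.

4 8 2 6 9 3 7 5 1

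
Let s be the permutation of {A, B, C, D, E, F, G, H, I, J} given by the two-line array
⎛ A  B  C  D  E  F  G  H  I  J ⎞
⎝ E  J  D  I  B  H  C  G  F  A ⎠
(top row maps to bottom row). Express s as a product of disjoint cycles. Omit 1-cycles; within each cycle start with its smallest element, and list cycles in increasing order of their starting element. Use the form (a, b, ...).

Iterating s from A gives A → E → B → J → A; that is the 4-cycle (A, E, B, J).
Continuing from each remaining unvisited element yields (A, E, B, J)(C, D, I, F, H, G).

(A, E, B, J)(C, D, I, F, H, G)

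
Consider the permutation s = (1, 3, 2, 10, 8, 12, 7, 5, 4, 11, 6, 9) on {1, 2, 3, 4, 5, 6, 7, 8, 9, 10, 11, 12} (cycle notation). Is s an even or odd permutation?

odd

The cycle lengths are 12.
A cycle is odd iff its length is even; s has 1 even-length cycle, so sgn(s) = (−1)^1 and s is odd.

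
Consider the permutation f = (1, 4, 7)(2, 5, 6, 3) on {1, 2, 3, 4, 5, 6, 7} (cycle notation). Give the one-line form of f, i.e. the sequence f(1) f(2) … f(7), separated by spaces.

Reading each image from the cycles: 1→4, 2→5, 3→2, 4→7, 5→6, 6→3, 7→1.
Listing these in domain order gives 4 5 2 7 6 3 1.

4 5 2 7 6 3 1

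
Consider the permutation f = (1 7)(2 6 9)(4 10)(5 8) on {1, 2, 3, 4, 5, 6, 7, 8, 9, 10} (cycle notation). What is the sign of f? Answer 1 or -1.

The cycle lengths are 3, 2, 2, 2, 1.
A cycle of length ℓ contributes ℓ−1 transpositions, so f is a product of 2 + 1 + 1 + 1 = 5 transpositions — odd.

-1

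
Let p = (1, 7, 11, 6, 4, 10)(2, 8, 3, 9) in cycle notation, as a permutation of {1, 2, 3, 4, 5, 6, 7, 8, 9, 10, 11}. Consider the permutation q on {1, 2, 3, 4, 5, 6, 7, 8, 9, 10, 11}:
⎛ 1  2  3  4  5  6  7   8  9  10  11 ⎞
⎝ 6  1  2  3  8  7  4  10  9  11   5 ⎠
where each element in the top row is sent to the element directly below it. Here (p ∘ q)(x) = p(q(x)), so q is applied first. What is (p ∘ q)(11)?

5

q(11) = 5, then p(5) = 5; composing gives (p ∘ q)(11) = 5.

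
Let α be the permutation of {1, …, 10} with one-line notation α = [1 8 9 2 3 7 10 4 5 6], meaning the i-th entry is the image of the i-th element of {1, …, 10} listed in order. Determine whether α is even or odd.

even

In disjoint-cycle form the cycle lengths are 3, 3, 3, 1.
A cycle of length ℓ contributes ℓ−1 transpositions, so α is a product of 2 + 2 + 2 = 6 transpositions — even.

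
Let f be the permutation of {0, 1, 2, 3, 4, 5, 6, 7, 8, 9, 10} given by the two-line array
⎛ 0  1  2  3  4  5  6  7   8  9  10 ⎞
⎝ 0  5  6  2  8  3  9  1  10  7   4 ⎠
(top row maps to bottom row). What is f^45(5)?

Tracing 5 → 3 → … returns to 5 after 7 steps, so 5 lies in a 7-cycle (1, 5, 3, 2, 6, 9, 7).
Powers repeat with period 7 on this cycle, and 45 mod 7 = 3, so f^45(5) = f^3(5).
Advancing 3 steps from 5: 5 → 3 → 2 → 6.

6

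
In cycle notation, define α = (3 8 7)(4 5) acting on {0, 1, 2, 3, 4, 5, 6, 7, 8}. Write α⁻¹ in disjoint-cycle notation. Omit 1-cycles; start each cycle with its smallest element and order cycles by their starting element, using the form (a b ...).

The inverse reverses each cycle.
After reversing and putting each cycle's least element first, α⁻¹ = (3 7 8)(4 5).

(3 7 8)(4 5)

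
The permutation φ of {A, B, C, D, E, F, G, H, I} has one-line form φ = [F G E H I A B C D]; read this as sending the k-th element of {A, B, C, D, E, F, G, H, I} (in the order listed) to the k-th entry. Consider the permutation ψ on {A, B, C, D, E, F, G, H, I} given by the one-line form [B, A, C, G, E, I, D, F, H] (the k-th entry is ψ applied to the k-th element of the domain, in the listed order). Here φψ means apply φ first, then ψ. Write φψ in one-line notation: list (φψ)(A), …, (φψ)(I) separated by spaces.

I D E F H B A C G

(φψ)(x) = ψ(φ(x)). Computing each image: ψ(φ(A)) = ψ(F) = I, ψ(φ(B)) = ψ(G) = D, ψ(φ(C)) = ψ(E) = E, ψ(φ(D)) = ψ(H) = F, ψ(φ(E)) = ψ(I) = H, ψ(φ(F)) = ψ(A) = B, ψ(φ(G)) = ψ(B) = A, ψ(φ(H)) = ψ(C) = C, ψ(φ(I)) = ψ(D) = G.
Hence φψ = [I D E F H B A C G].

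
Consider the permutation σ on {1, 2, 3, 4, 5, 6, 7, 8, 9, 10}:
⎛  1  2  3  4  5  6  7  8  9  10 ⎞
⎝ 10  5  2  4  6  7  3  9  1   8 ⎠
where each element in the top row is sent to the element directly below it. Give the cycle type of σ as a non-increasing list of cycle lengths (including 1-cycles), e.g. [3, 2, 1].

[5, 4, 1]

The disjoint cycles are (1, 10, 8, 9)(2, 5, 6, 7, 3)(4), with lengths 5, 4, 1 in non-increasing order.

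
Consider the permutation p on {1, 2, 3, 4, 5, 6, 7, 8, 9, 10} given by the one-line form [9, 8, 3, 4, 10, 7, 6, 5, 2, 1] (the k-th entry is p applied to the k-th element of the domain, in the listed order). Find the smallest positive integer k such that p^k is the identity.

Decomposing into disjoint cycles gives cycle lengths 6, 2, 1, 1.
The order is lcm(6, 2) = 6.

6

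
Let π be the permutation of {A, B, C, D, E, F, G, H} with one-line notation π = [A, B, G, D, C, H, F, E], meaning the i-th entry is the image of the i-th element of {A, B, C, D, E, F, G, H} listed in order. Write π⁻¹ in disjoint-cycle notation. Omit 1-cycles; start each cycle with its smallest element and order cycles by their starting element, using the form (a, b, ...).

(C, E, H, F, G)

The cycle decomposition of π is (C, G, F, H, E).
Reversing each cycle (and rotating so the smallest element leads) gives π⁻¹ = (C, E, H, F, G).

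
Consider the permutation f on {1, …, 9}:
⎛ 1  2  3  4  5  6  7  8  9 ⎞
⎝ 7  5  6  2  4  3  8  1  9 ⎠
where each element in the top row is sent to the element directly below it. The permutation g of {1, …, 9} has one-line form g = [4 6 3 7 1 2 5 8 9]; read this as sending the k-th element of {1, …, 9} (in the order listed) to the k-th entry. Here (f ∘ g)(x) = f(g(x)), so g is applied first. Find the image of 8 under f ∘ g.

1

(f ∘ g)(8) = f(g(8)). g(8) = 8, then f(8) = 1. So (f ∘ g)(8) = 1.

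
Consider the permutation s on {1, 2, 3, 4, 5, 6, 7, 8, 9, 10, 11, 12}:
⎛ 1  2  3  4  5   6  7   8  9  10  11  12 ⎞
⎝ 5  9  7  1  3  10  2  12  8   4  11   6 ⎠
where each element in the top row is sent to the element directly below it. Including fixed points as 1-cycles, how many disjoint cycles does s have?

The cycle decomposition is (1, 5, 3, 7, 2, 9, 8, 12, 6, 10, 4)(11), which has 2 cycles (counting 1-cycles).

2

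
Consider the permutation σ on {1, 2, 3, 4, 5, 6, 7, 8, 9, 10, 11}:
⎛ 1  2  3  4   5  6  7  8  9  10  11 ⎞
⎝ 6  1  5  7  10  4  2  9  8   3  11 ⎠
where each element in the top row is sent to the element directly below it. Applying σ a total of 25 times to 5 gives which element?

Tracing 5 → 10 → … returns to 5 after 3 steps, so 5 lies in a 3-cycle (3 5 10).
Since the cycle has length 3, σ^25 acts on it the same as σ^1 (25 mod 3 = 1).
Stepping 1 place around the cycle: 5 → 10.

10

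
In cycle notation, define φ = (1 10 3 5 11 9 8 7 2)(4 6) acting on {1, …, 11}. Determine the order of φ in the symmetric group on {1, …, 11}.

The disjoint cycles have lengths 9, 2.
The order of φ is the least common multiple of its cycle lengths: lcm(9, 2) = 18.

18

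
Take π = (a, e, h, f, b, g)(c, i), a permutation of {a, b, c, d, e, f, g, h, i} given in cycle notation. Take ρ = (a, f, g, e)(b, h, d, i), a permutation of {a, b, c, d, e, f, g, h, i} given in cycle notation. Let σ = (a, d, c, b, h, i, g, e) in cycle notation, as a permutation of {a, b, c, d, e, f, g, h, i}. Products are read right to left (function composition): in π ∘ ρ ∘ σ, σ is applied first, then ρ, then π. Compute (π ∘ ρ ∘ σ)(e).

b

Chase e: σ(e) = a; ρ(a) = f; π(f) = b. Hence (π ∘ ρ ∘ σ)(e) = b.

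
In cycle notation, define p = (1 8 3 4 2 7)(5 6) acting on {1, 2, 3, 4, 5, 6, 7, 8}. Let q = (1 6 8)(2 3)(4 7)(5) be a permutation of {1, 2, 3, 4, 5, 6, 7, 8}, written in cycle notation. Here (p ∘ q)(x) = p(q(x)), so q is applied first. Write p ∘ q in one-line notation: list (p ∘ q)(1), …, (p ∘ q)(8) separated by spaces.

(p ∘ q)(x) = p(q(x)). Computing each image: p(q(1)) = p(6) = 5, p(q(2)) = p(3) = 4, p(q(3)) = p(2) = 7, p(q(4)) = p(7) = 1, p(q(5)) = p(5) = 6, p(q(6)) = p(8) = 3, p(q(7)) = p(4) = 2, p(q(8)) = p(1) = 8.
Hence p ∘ q = [5 4 7 1 6 3 2 8].

5 4 7 1 6 3 2 8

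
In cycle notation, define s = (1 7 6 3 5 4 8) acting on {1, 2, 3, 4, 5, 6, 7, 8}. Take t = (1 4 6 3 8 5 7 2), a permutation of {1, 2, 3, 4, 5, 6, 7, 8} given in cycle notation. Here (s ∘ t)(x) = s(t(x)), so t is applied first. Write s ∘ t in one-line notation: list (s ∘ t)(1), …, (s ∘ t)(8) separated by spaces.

8 7 1 3 6 5 2 4

For each element, apply t then s: 1 → 4 → 8; 2 → 1 → 7; 3 → 8 → 1; 4 → 6 → 3; 5 → 7 → 6; 6 → 3 → 5; 7 → 2 → 2; 8 → 5 → 4.
So s ∘ t in one-line form is 8 7 1 3 6 5 2 4.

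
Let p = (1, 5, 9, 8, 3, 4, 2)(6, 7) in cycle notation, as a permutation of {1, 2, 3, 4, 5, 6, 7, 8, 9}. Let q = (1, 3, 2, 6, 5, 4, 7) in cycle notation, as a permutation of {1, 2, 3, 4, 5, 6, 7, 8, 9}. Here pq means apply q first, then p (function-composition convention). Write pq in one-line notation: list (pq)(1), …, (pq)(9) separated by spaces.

4 7 1 6 2 9 5 3 8

(pq)(x) = p(q(x)). Computing each image: p(q(1)) = p(3) = 4, p(q(2)) = p(6) = 7, p(q(3)) = p(2) = 1, p(q(4)) = p(7) = 6, p(q(5)) = p(4) = 2, p(q(6)) = p(5) = 9, p(q(7)) = p(1) = 5, p(q(8)) = p(8) = 3, p(q(9)) = p(9) = 8.
Hence pq = [4 7 1 6 2 9 5 3 8].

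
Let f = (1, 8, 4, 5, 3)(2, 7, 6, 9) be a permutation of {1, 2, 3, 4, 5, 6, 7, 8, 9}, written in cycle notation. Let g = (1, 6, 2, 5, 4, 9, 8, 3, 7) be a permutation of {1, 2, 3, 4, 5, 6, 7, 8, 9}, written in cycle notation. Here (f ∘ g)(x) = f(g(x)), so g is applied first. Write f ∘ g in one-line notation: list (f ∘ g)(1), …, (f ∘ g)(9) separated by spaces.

For each element, apply g then f: 1 → 6 → 9; 2 → 5 → 3; 3 → 7 → 6; 4 → 9 → 2; 5 → 4 → 5; 6 → 2 → 7; 7 → 1 → 8; 8 → 3 → 1; 9 → 8 → 4.
Collecting the images, f ∘ g = [9 3 6 2 5 7 8 1 4].

9 3 6 2 5 7 8 1 4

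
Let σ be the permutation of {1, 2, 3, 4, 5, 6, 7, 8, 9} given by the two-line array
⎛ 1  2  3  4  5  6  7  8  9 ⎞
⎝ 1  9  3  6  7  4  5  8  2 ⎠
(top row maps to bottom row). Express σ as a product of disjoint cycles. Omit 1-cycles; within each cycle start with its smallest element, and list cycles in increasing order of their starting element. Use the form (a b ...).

Start at 2 and follow images: 2 → 9 → 2, giving the cycle (2 9).
Continuing from each remaining unvisited element yields (2 9)(4 6)(5 7).

(2 9)(4 6)(5 7)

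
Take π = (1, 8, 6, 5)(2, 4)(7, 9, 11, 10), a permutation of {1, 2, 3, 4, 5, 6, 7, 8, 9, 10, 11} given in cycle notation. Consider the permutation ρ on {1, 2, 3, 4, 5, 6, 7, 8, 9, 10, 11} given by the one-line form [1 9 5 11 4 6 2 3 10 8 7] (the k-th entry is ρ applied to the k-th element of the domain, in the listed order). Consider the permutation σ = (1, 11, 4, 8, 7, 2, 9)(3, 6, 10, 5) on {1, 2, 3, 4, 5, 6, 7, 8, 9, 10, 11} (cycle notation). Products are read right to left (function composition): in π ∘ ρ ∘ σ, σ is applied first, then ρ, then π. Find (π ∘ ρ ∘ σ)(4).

3

(π ∘ ρ ∘ σ)(4) = π(ρ(σ(4))). σ(4) = 8, then ρ(8) = 3, then π(3) = 3, so the result is 3.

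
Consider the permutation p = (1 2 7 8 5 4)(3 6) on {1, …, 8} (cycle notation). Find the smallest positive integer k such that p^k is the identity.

The disjoint cycles have lengths 6, 2.
Since disjoint cycles commute, ord(p) = lcm(6, 2) = 6.

6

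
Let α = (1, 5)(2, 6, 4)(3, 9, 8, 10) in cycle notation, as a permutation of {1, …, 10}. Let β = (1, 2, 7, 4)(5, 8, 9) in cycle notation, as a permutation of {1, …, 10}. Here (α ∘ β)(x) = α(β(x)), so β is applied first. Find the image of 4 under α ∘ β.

β(4) = 1, then α(1) = 5; composing gives (α ∘ β)(4) = 5.

5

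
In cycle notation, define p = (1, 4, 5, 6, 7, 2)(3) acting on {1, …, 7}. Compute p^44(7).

7 lies in the 6-cycle (1, 4, 5, 6, 7, 2).
On a 6-cycle, p^6 is the identity, so p^44 = p^2 there (44 ≡ 2 mod 6).
Advancing 2 steps from 7: 7 → 2 → 1.

1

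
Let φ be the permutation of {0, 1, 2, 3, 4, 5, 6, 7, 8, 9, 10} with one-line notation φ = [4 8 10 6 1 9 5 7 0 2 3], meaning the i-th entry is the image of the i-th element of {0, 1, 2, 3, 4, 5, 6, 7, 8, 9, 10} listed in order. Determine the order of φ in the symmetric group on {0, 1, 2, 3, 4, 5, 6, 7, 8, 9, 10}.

Decomposing into disjoint cycles gives cycle lengths 6, 4, 1.
The order of φ is the least common multiple of its cycle lengths: lcm(6, 4) = 12.

12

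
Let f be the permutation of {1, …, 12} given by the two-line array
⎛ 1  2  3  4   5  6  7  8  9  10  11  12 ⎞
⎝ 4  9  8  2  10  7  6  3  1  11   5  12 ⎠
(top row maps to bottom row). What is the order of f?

Decomposing into disjoint cycles gives cycle lengths 4, 3, 2, 2, 1.
The order is lcm(4, 3, 2, 2) = 12.

12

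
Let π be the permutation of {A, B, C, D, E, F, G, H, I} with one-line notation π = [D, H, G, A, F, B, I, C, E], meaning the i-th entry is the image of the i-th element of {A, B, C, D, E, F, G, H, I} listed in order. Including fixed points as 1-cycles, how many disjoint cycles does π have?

2

The cycle decomposition is (A D)(B H C G I E F), which has 2 cycles (counting 1-cycles).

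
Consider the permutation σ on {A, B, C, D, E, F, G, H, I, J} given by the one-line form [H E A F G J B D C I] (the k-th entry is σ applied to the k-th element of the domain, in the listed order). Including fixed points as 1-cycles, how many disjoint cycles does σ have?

2

The cycle decomposition is (A H D F J I C)(B E G), which has 2 cycles (counting 1-cycles).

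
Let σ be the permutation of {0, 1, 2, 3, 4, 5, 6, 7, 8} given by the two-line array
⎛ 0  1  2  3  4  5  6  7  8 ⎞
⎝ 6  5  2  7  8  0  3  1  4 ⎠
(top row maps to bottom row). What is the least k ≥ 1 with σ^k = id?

6

The disjoint-cycle form of σ has cycle lengths 6, 2, 1.
The order of σ is the least common multiple of its cycle lengths: lcm(6, 2) = 6.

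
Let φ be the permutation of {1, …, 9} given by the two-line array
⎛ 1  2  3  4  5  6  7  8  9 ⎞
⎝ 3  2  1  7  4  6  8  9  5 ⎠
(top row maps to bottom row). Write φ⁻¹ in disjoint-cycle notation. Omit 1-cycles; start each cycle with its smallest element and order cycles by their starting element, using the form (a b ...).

First write φ in disjoint cycles: (1 3)(4 7 8 9 5).
The inverse reverses every cycle; in canonical form, φ⁻¹ = (1 3)(4 5 9 8 7).

(1 3)(4 5 9 8 7)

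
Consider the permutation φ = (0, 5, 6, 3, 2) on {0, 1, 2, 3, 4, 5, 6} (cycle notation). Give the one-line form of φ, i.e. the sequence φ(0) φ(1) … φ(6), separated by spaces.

Image by image: 0↦5, 1↦1, 2↦0, 3↦2, 4↦4, 5↦6, 6↦3.
Listing these in domain order gives 5 1 0 2 4 6 3.

5 1 0 2 4 6 3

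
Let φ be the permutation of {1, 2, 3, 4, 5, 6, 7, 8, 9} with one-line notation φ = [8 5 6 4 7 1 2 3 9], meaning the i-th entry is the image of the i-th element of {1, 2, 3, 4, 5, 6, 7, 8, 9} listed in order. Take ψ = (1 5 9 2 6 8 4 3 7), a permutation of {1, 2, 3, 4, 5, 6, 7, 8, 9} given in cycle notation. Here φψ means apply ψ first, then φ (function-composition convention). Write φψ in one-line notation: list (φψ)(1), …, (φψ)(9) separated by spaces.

For each element, apply ψ then φ: 1 → 5 → 7; 2 → 6 → 1; 3 → 7 → 2; 4 → 3 → 6; 5 → 9 → 9; 6 → 8 → 3; 7 → 1 → 8; 8 → 4 → 4; 9 → 2 → 5.
Collecting the images, φψ = [7 1 2 6 9 3 8 4 5].

7 1 2 6 9 3 8 4 5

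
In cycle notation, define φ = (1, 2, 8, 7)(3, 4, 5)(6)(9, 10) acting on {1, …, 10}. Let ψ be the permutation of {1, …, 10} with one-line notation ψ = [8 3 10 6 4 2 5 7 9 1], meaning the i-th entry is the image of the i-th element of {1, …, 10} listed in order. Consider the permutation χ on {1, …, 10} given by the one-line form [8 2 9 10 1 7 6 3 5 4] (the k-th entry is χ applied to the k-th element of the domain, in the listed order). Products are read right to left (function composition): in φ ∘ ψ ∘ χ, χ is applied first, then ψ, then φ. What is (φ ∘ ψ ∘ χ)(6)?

3

(φ ∘ ψ ∘ χ)(6) = φ(ψ(χ(6))). χ(6) = 7, then ψ(7) = 5, then φ(5) = 3, so the result is 3.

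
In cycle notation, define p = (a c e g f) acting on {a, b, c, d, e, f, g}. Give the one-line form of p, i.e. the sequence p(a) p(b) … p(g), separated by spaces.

Image by image: a→c, b→b, c→e, d→d, e→g, f→a, g→f.
So the one-line form is c b e d g a f.

c b e d g a f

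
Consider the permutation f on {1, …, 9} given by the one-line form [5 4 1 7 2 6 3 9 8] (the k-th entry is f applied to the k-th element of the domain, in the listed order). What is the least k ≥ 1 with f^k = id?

Decomposing into disjoint cycles gives cycle lengths 6, 2, 1.
The order is lcm(6, 2) = 6.

6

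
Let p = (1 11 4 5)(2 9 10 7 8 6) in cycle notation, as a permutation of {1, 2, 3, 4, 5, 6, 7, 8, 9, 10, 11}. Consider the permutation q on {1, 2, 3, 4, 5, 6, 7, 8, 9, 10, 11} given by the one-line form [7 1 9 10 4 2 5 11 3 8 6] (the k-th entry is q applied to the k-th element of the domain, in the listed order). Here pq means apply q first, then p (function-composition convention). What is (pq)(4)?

7

First apply q: q(4) = 10, then p(10) = 7. Thus (pq)(4) = 7.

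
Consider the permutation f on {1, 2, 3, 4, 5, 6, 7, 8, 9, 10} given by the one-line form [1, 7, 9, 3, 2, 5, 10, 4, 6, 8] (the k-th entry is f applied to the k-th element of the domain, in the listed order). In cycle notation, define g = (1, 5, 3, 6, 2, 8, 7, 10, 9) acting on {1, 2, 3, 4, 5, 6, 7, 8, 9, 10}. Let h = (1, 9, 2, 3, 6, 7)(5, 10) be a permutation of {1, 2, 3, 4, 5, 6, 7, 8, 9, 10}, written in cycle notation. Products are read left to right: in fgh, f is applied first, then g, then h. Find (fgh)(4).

(fgh)(4) = h(g(f(4))). f(4) = 3, then g(3) = 6, then h(6) = 7, so the result is 7.

7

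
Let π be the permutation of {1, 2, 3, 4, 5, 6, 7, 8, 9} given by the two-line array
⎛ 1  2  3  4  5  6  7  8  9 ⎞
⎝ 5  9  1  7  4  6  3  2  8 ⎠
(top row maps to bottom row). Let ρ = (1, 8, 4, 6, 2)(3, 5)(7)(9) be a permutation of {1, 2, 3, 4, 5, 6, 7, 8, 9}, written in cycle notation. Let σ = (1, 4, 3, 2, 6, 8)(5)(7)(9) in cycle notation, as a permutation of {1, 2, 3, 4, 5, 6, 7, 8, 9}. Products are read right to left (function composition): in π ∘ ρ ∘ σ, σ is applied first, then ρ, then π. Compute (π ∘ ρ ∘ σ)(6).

Chase 6: σ(6) = 8; ρ(8) = 4; π(4) = 7. Hence (π ∘ ρ ∘ σ)(6) = 7.

7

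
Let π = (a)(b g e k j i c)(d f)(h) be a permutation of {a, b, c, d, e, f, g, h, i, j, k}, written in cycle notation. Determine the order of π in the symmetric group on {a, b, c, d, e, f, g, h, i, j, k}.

The disjoint cycles have lengths 7, 2, 1, 1.
The order is lcm(7, 2) = 14.

14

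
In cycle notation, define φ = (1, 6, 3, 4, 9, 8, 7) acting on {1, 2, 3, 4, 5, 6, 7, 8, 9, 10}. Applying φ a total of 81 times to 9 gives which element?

9 lies in the 7-cycle (1, 6, 3, 4, 9, 8, 7).
On a 7-cycle, φ^7 is the identity, so φ^81 = φ^4 there (81 ≡ 4 mod 7).
Advancing 4 steps from 9: 9 → 8 → 7 → 1 → 6.

6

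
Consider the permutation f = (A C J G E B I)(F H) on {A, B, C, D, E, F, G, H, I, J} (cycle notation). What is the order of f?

The cycle type of f is (7, 2, 1).
The order is lcm(7, 2) = 14.

14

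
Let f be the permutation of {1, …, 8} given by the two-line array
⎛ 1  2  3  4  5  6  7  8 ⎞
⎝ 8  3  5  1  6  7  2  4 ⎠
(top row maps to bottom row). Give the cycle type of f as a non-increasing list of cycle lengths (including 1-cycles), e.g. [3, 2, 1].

[5, 3]

The disjoint cycles are (1, 8, 4)(2, 3, 5, 6, 7), with lengths 5, 3 in non-increasing order.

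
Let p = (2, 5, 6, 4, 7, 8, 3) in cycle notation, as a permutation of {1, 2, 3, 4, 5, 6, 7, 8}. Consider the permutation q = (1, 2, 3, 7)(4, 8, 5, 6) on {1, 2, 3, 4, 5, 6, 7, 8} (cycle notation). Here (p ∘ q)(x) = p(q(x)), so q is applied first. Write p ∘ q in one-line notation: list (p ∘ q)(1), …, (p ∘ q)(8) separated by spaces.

Chase each element through q then p: 1 → 2 → 5; 2 → 3 → 2; 3 → 7 → 8; 4 → 8 → 3; 5 → 6 → 4; 6 → 4 → 7; 7 → 1 → 1; 8 → 5 → 6.
So p ∘ q in one-line form is 5 2 8 3 4 7 1 6.

5 2 8 3 4 7 1 6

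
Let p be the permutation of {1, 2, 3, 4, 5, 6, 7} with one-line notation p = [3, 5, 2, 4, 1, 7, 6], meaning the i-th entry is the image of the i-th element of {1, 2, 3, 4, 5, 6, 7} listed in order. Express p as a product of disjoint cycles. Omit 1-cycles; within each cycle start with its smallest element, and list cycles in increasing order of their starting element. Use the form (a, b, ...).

(1, 3, 2, 5)(6, 7)

From 1: 1 → 3 → 2 → 5 → 1, closing the cycle (1, 3, 2, 5).
Continuing from each remaining unvisited element yields (1, 3, 2, 5)(6, 7).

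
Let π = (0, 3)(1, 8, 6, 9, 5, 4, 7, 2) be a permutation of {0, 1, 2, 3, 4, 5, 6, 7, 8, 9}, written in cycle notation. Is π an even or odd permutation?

even

The cycle lengths are 8, 2.
A cycle is odd iff its length is even; π has 2 even-length cycles, so sgn(π) = (−1)^2 and π is even.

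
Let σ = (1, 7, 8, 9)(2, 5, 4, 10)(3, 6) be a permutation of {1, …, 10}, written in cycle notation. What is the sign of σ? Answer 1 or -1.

The cycle lengths are 4, 4, 2.
A cycle is odd iff its length is even; σ has 3 even-length cycles, so sgn(σ) = (−1)^3 and σ is odd.

-1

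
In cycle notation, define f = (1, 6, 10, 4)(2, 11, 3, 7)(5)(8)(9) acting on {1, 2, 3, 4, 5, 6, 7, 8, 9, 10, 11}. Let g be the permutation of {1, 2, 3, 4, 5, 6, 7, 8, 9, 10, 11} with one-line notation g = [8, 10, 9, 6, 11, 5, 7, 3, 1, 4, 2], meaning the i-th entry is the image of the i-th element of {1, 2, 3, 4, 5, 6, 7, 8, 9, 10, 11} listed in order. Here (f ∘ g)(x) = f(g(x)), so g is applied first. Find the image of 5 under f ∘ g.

(f ∘ g)(5) = f(g(5)). g(5) = 11, then f(11) = 3. So (f ∘ g)(5) = 3.

3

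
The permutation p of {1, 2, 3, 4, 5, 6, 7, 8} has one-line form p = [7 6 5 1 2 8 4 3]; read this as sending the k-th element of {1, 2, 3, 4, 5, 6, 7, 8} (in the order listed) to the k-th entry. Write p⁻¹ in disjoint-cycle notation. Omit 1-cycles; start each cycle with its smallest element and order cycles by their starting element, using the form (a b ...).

(1 4 7)(2 5 3 8 6)

First write p in disjoint cycles: (1 7 4)(2 6 8 3 5).
Reversing each cycle (and rotating so the smallest element leads) gives p⁻¹ = (1 4 7)(2 5 3 8 6).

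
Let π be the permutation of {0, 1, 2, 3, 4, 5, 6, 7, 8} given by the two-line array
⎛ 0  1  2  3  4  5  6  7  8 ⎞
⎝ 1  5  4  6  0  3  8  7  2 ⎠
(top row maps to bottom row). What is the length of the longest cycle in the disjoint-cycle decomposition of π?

Decomposing into disjoint cycles gives (0 1 5 3 6 8 2 4); the longest has length 8.

8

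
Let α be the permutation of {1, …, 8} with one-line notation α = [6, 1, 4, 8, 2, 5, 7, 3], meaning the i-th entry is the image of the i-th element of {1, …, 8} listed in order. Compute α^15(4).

Tracing 4 → 8 → … returns to 4 after 3 steps, so 4 lies in a 3-cycle (3 4 8).
On a 3-cycle, α^3 is the identity, so α^15 = α^0 there (15 ≡ 0 mod 3).
So α^15(4) = 4.

4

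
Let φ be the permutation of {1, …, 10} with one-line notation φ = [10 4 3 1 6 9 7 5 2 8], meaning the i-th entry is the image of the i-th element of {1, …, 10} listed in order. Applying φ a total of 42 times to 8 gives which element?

Tracing 8 → 5 → … returns to 8 after 8 steps, so 8 lies in an 8-cycle (1 10 8 5 6 9 2 4).
Since the cycle has length 8, φ^42 acts on it the same as φ^2 (42 mod 8 = 2).
Advancing 2 steps from 8: 8 → 5 → 6.

6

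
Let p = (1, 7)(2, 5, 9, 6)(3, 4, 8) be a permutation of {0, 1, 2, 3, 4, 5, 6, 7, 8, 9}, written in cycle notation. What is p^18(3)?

3 lies in the 3-cycle (3, 4, 8).
Since the cycle has length 3, p^18 acts on it the same as p^0 (18 mod 3 = 0).
So p^18(3) = 3.

3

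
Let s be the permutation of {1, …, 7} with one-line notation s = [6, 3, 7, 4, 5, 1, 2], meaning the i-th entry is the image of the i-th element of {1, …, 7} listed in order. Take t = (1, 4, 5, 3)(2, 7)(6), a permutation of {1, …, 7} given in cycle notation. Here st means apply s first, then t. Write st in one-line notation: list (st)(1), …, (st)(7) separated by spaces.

Chase each element through s then t: 1 → 6 → 6; 2 → 3 → 1; 3 → 7 → 2; 4 → 4 → 5; 5 → 5 → 3; 6 → 1 → 4; 7 → 2 → 7.
So st in one-line form is 6 1 2 5 3 4 7.

6 1 2 5 3 4 7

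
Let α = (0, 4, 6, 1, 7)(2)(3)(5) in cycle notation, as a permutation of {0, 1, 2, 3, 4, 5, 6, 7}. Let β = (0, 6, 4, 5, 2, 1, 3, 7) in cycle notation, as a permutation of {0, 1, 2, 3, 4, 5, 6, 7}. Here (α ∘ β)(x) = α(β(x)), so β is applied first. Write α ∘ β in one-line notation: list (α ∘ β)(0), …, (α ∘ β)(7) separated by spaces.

1 3 7 0 5 2 6 4

For each element, apply β then α: 0 → 6 → 1; 1 → 3 → 3; 2 → 1 → 7; 3 → 7 → 0; 4 → 5 → 5; 5 → 2 → 2; 6 → 4 → 6; 7 → 0 → 4.
So α ∘ β in one-line form is 1 3 7 0 5 2 6 4.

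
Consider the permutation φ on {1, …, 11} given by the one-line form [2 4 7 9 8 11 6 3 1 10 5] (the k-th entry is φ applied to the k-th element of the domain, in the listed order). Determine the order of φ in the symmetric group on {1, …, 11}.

The disjoint-cycle form of φ has cycle lengths 6, 4, 1.
Since disjoint cycles commute, ord(φ) = lcm(6, 4) = 12.

12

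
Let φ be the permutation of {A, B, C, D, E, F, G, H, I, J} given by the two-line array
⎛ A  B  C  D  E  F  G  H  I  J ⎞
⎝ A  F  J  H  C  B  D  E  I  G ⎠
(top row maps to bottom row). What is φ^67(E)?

Tracing E → C → … returns to E after 6 steps, so E lies in a 6-cycle (C, J, G, D, H, E).
On a 6-cycle, φ^6 is the identity, so φ^67 = φ^1 there (67 ≡ 1 mod 6).
Stepping 1 place around the cycle: E → C.

C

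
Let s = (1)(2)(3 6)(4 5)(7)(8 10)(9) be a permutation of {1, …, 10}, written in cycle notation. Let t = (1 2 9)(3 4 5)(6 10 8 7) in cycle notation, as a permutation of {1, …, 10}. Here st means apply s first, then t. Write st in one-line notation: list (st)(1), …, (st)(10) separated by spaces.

2 9 10 3 5 4 6 8 1 7

Chase each element through s then t: 1 → 1 → 2; 2 → 2 → 9; 3 → 6 → 10; 4 → 5 → 3; 5 → 4 → 5; 6 → 3 → 4; 7 → 7 → 6; 8 → 10 → 8; 9 → 9 → 1; 10 → 8 → 7.
So st in one-line form is 2 9 10 3 5 4 6 8 1 7.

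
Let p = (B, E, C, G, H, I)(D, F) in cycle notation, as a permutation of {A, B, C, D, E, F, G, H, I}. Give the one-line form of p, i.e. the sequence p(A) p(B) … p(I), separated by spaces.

A E G F C D H I B

Reading each image from the cycles: A↦A, B↦E, C↦G, D↦F, E↦C, F↦D, G↦H, H↦I, I↦B.
Listing these in domain order gives A E G F C D H I B.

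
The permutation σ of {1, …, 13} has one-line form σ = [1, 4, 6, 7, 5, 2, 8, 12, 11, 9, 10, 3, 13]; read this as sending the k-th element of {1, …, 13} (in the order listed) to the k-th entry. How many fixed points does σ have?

3

The fixed points (elements with σ(x) = x) are {1, 5, 13}, so there are 3.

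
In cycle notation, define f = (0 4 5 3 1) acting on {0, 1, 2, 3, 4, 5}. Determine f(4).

5

4 appears in (0 4 5 3 1); the next entry (wrapping around) is 5.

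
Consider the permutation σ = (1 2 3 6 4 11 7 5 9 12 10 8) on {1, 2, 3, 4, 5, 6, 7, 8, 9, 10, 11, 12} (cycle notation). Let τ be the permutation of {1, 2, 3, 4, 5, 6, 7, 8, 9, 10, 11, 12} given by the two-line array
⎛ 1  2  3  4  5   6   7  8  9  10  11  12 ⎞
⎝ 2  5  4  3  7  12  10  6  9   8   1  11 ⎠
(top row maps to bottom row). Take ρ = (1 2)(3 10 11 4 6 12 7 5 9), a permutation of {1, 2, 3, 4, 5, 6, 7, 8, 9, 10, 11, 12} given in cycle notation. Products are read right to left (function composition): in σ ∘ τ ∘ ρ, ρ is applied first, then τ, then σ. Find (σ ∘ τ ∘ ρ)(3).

(σ ∘ τ ∘ ρ)(3) = σ(τ(ρ(3))). ρ(3) = 10, then τ(10) = 8, then σ(8) = 1, so the result is 1.

1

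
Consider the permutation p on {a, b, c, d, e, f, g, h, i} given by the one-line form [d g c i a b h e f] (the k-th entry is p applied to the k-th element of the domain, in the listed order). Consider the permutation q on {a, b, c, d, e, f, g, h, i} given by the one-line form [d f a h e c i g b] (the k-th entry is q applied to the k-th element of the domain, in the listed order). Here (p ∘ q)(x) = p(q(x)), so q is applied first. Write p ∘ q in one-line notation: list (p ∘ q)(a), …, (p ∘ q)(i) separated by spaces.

i b d e a c f h g

(p ∘ q)(x) = p(q(x)). Computing each image: p(q(a)) = p(d) = i, p(q(b)) = p(f) = b, p(q(c)) = p(a) = d, p(q(d)) = p(h) = e, p(q(e)) = p(e) = a, p(q(f)) = p(c) = c, p(q(g)) = p(i) = f, p(q(h)) = p(g) = h, p(q(i)) = p(b) = g.
Hence p ∘ q = [i b d e a c f h g].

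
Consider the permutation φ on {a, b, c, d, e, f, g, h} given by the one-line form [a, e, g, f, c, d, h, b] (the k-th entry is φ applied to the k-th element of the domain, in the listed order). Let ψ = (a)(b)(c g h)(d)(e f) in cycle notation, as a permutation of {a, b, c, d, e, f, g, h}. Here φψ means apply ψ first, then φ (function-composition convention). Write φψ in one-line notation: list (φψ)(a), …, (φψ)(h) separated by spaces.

a e h f d c b g

Chase each element through ψ then φ: a → a → a; b → b → e; c → g → h; d → d → f; e → f → d; f → e → c; g → h → b; h → c → g.
Collecting the images, φψ = [a e h f d c b g].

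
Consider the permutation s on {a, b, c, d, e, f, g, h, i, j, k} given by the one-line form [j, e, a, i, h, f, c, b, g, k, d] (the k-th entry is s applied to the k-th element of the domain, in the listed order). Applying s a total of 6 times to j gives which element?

a

Tracing j → k → … returns to j after 7 steps, so j lies in a 7-cycle (a, j, k, d, i, g, c).
Stepping 6 places around the cycle: j → k → d → i → g → c → a.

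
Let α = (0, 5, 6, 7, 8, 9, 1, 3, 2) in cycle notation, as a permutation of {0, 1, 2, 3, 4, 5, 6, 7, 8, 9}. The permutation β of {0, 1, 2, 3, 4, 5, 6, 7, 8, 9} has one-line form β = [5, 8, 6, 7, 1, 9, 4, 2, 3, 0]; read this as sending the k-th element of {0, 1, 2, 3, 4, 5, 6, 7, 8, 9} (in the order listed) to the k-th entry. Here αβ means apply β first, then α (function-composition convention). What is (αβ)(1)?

9

β(1) = 8, then α(8) = 9; composing gives (αβ)(1) = 9.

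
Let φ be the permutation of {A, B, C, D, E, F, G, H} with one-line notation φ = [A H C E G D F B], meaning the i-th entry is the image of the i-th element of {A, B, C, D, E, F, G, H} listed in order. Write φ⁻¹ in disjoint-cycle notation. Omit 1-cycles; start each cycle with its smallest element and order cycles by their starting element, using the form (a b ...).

(B H)(D F G E)

The cycle decomposition of φ is (B H)(D E G F).
The inverse reverses every cycle; in canonical form, φ⁻¹ = (B H)(D F G E).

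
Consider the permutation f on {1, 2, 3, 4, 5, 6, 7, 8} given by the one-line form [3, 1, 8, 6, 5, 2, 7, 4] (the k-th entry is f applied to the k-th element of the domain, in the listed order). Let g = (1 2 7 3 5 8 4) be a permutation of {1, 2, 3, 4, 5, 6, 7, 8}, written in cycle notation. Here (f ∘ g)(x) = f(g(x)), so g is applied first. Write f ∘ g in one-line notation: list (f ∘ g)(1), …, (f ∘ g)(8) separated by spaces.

1 7 5 3 4 2 8 6

For each element, apply g then f: 1 → 2 → 1; 2 → 7 → 7; 3 → 5 → 5; 4 → 1 → 3; 5 → 8 → 4; 6 → 6 → 2; 7 → 3 → 8; 8 → 4 → 6.
Collecting the images, f ∘ g = [1 7 5 3 4 2 8 6].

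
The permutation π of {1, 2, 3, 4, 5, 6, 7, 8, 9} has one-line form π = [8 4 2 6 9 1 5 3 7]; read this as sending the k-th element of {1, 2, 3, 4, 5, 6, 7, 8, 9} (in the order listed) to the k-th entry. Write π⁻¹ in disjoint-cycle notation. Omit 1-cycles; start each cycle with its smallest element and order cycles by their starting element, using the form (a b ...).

(1 6 4 2 3 8)(5 7 9)

First write π in disjoint cycles: (1 8 3 2 4 6)(5 9 7).
Reversing each cycle (and rotating so the smallest element leads) gives π⁻¹ = (1 6 4 2 3 8)(5 7 9).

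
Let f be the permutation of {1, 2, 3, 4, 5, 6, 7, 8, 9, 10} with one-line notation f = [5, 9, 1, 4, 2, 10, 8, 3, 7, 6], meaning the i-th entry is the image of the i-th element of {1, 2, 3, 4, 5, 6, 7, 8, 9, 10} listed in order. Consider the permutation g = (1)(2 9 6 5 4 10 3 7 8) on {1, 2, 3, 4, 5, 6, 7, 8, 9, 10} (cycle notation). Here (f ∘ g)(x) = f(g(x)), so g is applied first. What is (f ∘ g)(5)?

4

First apply g: g(5) = 4, then f(4) = 4. Thus (f ∘ g)(5) = 4.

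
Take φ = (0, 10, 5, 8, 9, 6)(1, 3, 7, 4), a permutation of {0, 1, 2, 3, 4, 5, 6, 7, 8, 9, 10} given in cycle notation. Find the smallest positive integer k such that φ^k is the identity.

12

The cycle type of φ is (6, 4, 1).
The order of φ is the least common multiple of its cycle lengths: lcm(6, 4) = 12.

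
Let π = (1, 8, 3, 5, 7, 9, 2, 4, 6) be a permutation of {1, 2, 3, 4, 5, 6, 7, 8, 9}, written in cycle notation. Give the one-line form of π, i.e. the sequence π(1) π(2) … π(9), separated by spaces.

Image by image: 1↦8, 2↦4, 3↦5, 4↦6, 5↦7, 6↦1, 7↦9, 8↦3, 9↦2.
So the one-line form is 8 4 5 6 7 1 9 3 2.

8 4 5 6 7 1 9 3 2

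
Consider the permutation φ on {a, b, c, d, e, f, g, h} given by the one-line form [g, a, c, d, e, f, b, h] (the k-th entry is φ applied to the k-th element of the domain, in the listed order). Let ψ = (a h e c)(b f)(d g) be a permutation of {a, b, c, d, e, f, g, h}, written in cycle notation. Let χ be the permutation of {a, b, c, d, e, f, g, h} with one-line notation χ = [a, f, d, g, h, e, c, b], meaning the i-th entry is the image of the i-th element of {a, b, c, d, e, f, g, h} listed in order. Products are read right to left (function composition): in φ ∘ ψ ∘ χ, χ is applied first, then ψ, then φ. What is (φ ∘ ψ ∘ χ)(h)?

f

Chase h: χ(h) = b; ψ(b) = f; φ(f) = f. Hence (φ ∘ ψ ∘ χ)(h) = f.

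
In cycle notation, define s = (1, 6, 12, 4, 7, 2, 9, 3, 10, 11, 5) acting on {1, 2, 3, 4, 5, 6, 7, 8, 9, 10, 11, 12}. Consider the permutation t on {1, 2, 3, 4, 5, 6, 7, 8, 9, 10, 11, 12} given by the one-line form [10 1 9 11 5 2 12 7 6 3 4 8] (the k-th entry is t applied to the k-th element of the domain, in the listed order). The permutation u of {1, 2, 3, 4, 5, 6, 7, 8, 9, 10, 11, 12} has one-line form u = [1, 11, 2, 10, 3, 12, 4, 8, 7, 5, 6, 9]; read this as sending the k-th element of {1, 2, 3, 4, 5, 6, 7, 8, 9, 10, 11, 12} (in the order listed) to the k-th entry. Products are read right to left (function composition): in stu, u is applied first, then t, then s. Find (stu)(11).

Apply the permutations in order: u(11) = 6, then t(6) = 2, then s(2) = 9. So (stu)(11) = 9.

9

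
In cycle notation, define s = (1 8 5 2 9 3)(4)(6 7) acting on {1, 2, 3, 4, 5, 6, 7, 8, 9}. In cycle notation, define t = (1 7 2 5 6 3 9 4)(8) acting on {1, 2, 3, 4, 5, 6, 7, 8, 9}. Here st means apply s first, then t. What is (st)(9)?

First apply s: s(9) = 3, then t(3) = 9. Thus (st)(9) = 9.

9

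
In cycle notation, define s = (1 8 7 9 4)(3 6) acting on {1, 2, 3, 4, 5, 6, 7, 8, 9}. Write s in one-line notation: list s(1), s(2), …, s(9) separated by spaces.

Each element maps to the next entry in its cycle (wrapping to the front): 1↦8, 2↦2, 3↦6, 4↦1, 5↦5, 6↦3, 7↦9, 8↦7, 9↦4.
Listing these in domain order gives 8 2 6 1 5 3 9 7 4.

8 2 6 1 5 3 9 7 4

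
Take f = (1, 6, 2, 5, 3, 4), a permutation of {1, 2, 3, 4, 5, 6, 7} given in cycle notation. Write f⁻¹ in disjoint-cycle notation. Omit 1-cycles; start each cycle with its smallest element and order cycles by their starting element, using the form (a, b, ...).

If f sends a → b within a cycle, f⁻¹ sends b → a; equivalently, reverse each cycle.
After reversing and putting each cycle's least element first, f⁻¹ = (1, 4, 3, 5, 2, 6).

(1, 4, 3, 5, 2, 6)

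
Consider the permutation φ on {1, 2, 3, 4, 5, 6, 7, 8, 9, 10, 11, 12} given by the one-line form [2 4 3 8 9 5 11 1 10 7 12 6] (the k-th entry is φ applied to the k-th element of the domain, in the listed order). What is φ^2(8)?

Tracing 8 → 1 → … returns to 8 after 4 steps, so 8 lies in a 4-cycle (1 2 4 8).
Advancing 2 steps from 8: 8 → 1 → 2.

2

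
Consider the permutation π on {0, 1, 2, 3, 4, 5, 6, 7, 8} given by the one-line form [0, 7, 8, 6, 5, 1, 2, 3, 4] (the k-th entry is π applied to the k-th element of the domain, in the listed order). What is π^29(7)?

4

Tracing 7 → 3 → … returns to 7 after 8 steps, so 7 lies in an 8-cycle (1 7 3 6 2 8 4 5).
On an 8-cycle, π^8 is the identity, so π^29 = π^5 there (29 ≡ 5 mod 8).
Advancing 5 steps from 7: 7 → 3 → 6 → 2 → 8 → 4.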